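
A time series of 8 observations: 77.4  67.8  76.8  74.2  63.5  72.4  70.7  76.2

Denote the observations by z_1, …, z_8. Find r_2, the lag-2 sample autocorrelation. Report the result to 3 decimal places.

-0.063

Mean z̄ = (77.4 + 67.8 + 76.8 + 74.2 + 63.5 + 72.4 + 70.7 + 76.2)/8 = 72.3750
Deviations from mean: 5.0250, -4.5750, 4.4250, 1.8250, -8.8750, 0.0250, -1.6750, 3.8250
Numerator Σ_{t=1}^{6}(z_t−z̄)(z_{t+2}−z̄) = -10.3788
Denominator Σ(z_t−z̄)² = 165.2950
r_2 = -10.3788 / 165.2950 = -0.063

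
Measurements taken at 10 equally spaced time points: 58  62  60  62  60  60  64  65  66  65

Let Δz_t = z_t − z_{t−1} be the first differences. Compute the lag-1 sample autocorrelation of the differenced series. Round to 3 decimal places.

First differences Δz: 4, -2, 2, -2, 0, 4, 1, 1, -1
Mean of differences = 0.7778
Numerator Σ(Δz_t−Δz̄)(Δz_{t+1}−Δz̄) = -15.7160
Denominator Σ(Δz_t−Δz̄)² = 41.5556
r_1(Δz) = -15.7160 / 41.5556 = -0.378

-0.378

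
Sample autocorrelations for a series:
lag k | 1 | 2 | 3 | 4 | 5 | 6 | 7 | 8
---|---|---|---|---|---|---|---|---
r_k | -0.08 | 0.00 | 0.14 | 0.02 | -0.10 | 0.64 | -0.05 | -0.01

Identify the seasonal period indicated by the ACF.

6

The largest autocorrelation is r_6 = 0.64; the remaining lags stay at or below 0.14.
The dominant spike at lag 6 indicates a seasonal period of 6.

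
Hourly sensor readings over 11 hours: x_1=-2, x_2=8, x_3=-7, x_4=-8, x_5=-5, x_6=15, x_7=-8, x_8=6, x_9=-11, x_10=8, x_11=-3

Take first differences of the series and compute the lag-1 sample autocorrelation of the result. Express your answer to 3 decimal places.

-0.731

First differences Δx: 10, -15, -1, 3, 20, -23, 14, -17, 19, -11
Mean of differences = -0.1000
Numerator Σ(Δx_t−Δx̄)(Δx_{t+1}−Δx̄) = -1630.0100
Denominator Σ(Δx_t−Δx̄)² = 2230.9000
r_1(Δx) = -1630.0100 / 2230.9000 = -0.731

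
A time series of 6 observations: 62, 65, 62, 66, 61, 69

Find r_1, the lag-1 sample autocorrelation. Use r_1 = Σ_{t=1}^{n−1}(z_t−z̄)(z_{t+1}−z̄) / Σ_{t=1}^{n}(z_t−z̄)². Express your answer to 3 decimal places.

Mean z̄ = (62 + 65 + 62 + 66 + 61 + 69)/6 = 64.1667
Deviations from mean: -2.1667, 0.8333, -2.1667, 1.8333, -3.1667, 4.8333
Σ(z_t−z̄)(z_{t+1}−z̄) = (-1.8056) + (-1.8056) + (-3.9722) + (-5.8056) + (-15.3056) = -28.6944
Denominator Σ(z_t−z̄)² = 46.8333
r_1 = -28.6944 / 46.8333 = -0.613

-0.613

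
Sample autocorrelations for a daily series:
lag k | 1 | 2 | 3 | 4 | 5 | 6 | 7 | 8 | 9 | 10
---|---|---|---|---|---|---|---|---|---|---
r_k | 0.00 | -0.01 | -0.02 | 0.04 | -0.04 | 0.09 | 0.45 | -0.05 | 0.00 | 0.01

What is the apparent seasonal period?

The largest autocorrelation is r_7 = 0.45; the remaining lags stay at or below 0.09.
The dominant spike at lag 7 indicates a seasonal period of 7.

7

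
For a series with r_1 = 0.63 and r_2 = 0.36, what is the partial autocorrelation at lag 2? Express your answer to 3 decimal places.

φ_{22} = (r_2 − r_1²) / (1 − r_1²)
r_1² = (0.63)² = 0.3969
Numerator = 0.36 − 0.3969 = -0.0369; denominator = 1 − 0.3969 = 0.6031
φ_{22} = -0.0369 / 0.6031 = -0.061

-0.061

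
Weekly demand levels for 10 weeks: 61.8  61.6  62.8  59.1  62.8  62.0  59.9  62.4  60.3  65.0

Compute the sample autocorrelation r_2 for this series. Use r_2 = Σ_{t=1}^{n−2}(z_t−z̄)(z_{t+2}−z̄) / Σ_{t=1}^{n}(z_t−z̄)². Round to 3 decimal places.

Mean z̄ = (61.8 + 61.6 + 62.8 + 59.1 + 62.8 + 62.0 + 59.9 + 62.4 + 60.3 + 65.0)/10 = 61.7700
Numerator Σ_{t=1}^{8}(z_t−z̄)(z_{t+2}−z̄) = 3.9342
Denominator Σ(z_t−z̄)² = 25.8210
r_2 = 3.9342 / 25.8210 = 0.152

0.152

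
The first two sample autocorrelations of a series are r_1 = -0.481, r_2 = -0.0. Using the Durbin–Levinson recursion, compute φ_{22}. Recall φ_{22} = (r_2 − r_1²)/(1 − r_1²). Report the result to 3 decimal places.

φ_{22} = (r_2 − r_1²) / (1 − r_1²)
r_1² = (-0.481)² = 0.231361
Numerator = -0.0 − 0.2314 = -0.2314; denominator = 1 − 0.2314 = 0.7686
φ_{22} = -0.2314 / 0.7686 = -0.301

-0.301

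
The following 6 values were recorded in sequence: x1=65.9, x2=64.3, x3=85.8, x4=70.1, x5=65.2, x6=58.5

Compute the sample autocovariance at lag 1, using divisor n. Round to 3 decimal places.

Mean x̄ = (65.9 + 64.3 + 85.8 + 70.1 + 65.2 + 58.5)/6 = 68.3000
Deviations: -2.4000, -4.0000, 17.5000, 1.8000, -3.1000, -9.8000
Σ_{t=1}^{5}(x_t−x̄)(x_{t+1}−x̄) = -4.1000
γ_1 = -4.1000 / 6 = -0.683

-0.683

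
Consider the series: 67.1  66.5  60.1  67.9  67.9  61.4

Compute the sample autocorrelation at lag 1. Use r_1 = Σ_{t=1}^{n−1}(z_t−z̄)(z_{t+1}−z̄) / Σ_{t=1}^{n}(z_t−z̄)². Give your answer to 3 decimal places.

Mean z̄ = (67.1 + 66.5 + 60.1 + 67.9 + 67.9 + 61.4)/6 = 65.1500
Deviations from mean: 1.9500, 1.3500, -5.0500, 2.7500, 2.7500, -3.7500
Numerator Σ_{t=1}^{5}(z_t−z̄)(z_{t+1}−z̄) = -20.8225
Denominator Σ(z_t−z̄)² = 60.3150
r_1 = -20.8225 / 60.3150 = -0.345

-0.345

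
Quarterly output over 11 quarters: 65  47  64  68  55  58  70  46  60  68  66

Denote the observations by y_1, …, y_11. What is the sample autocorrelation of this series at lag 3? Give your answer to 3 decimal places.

Mean ȳ = (65 + 47 + 64 + 68 + 55 + 58 + 70 + 46 + 60 + 68 + 66)/11 = 60.6364
Numerator Σ_{t=1}^{8}(y_t−ȳ)(y_{t+3}−ȳ) = 243.6942
Denominator Σ(y_t−ȳ)² = 694.5455
r_3 = 243.6942 / 694.5455 = 0.351

0.351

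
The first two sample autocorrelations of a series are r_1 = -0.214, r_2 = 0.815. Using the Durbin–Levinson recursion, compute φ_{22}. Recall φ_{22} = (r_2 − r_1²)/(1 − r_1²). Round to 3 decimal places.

φ_{22} = (r_2 − r_1²) / (1 − r_1²)
r_1² = (-0.214)² = 0.045796
Numerator = 0.815 − 0.0458 = 0.7692; denominator = 1 − 0.0458 = 0.9542
φ_{22} = 0.7692 / 0.9542 = 0.806

0.806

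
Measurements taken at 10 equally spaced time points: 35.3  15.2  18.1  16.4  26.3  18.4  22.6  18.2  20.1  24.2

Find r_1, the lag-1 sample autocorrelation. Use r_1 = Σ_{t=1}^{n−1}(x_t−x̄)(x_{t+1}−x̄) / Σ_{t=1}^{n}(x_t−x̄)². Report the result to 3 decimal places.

-0.292

Mean x̄ = (35.3 + 15.2 + 18.1 + 16.4 + 26.3 + 18.4 + 22.6 + 18.2 + 20.1 + 24.2)/10 = 21.4800
Numerator Σ_{t=1}^{9}(x_t−x̄)(x_{t+1}−x̄) = -94.0744
Denominator Σ(x_t−x̄)² = 321.6960
r_1 = -94.0744 / 321.6960 = -0.292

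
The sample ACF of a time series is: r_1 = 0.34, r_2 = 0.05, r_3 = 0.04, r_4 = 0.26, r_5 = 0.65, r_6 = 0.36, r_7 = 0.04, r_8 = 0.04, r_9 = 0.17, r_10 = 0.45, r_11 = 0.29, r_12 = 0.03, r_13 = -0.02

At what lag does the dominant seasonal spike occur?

The largest autocorrelation is r_5 = 0.65, with a weaker echo at lag 10 (0.45); the remaining lags stay at or below 0.36. The elevated value at lag 1 (0.34), dropping to 0.05 at lag 2, reflects decaying short-term dependence rather than seasonality.
The dominant spike at lag 5 indicates a seasonal period of 5.

5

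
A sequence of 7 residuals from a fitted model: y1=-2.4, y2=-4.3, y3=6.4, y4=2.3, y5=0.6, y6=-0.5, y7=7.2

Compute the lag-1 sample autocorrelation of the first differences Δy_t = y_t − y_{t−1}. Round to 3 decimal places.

-0.396

First differences Δy: -1.9, 10.7, -4.1, -1.7, -1.1, 7.7
Mean of differences = 1.6000
Numerator Σ(Δy_t−Δȳ)(Δy_{t+1}−Δȳ) = -72.4700
Denominator Σ(Δy_t−Δȳ)² = 182.9400
r_1(Δy) = -72.4700 / 182.9400 = -0.396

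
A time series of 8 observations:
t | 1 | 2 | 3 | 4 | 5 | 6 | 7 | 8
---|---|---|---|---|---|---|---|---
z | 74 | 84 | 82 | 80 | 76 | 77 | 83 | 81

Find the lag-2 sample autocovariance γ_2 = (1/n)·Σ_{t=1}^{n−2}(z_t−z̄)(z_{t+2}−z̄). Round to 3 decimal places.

-4.645

Mean z̄ = (74 + 84 + 82 + 80 + 76 + 77 + 83 + 81)/8 = 79.6250
Deviations: -5.6250, 4.3750, 2.3750, 0.3750, -3.6250, -2.6250, 3.3750, 1.3750
Σ_{t=1}^{6}(z_t−z̄)(z_{t+2}−z̄) = -37.1563
γ_2 = -37.1563 / 8 = -4.645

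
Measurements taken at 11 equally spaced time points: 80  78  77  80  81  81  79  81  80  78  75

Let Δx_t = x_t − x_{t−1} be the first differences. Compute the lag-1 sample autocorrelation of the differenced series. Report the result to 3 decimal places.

First differences Δx: -2, -1, 3, 1, 0, -2, 2, -1, -2, -3
Mean of differences = -0.5000
Numerator Σ(Δx_t−Δx̄)(Δx_{t+1}−Δx̄) = 3.7500
Denominator Σ(Δx_t−Δx̄)² = 34.5000
r_1(Δx) = 3.7500 / 34.5000 = 0.109

0.109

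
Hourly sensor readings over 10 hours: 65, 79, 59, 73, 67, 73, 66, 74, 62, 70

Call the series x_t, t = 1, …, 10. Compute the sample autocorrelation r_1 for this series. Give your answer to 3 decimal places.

Mean x̄ = (65 + 79 + 59 + 73 + 67 + 73 + 66 + 74 + 62 + 70)/10 = 68.8000
Numerator Σ_{t=1}^{9}(x_t−x̄)(x_{t+1}−x̄) = -264.8400
Denominator Σ(x_t−x̄)² = 335.6000
r_1 = -264.8400 / 335.6000 = -0.789

-0.789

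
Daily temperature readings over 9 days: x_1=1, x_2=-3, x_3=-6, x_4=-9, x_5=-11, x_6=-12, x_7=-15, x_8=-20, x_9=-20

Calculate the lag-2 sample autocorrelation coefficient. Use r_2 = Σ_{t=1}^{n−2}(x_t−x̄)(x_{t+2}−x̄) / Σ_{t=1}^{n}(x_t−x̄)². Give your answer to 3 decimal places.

0.284

Mean x̄ = (1 − 3 − 6 − 9 − 11 − 12 − 15 − 20 − 20)/9 = -10.5556
Σ(x_t−x̄)(x_{t+2}−x̄) = (52.6420) + (11.7531) + (-2.0247) + (-2.2469) + (1.9753) + (13.6420) + (41.9753) = 117.7160
Denominator Σ(x_t−x̄)² = 414.2222
r_2 = 117.7160 / 414.2222 = 0.284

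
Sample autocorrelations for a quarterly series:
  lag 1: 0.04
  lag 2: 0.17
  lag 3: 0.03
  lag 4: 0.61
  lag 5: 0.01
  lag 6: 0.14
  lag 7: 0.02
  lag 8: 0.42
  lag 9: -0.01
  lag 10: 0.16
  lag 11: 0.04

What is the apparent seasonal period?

4

The largest autocorrelation is r_4 = 0.61, with a weaker echo at lag 8 (0.42); the remaining lags stay at or below 0.17.
The dominant spike at lag 4 indicates a seasonal period of 4.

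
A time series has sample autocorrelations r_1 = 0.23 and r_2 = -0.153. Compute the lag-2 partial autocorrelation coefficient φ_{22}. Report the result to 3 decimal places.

φ_{22} = (r_2 − r_1²) / (1 − r_1²)
r_1² = (0.23)² = 0.0529
Numerator = -0.153 − 0.0529 = -0.2059; denominator = 1 − 0.0529 = 0.9471
φ_{22} = -0.2059 / 0.9471 = -0.217

-0.217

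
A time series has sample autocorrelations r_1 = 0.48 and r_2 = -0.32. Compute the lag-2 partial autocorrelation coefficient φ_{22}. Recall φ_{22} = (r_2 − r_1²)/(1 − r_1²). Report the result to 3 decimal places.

-0.715

φ_{22} = (r_2 − r_1²) / (1 − r_1²)
r_1² = (0.48)² = 0.2304
Numerator = -0.32 − 0.2304 = -0.5504; denominator = 1 − 0.2304 = 0.7696
φ_{22} = -0.5504 / 0.7696 = -0.715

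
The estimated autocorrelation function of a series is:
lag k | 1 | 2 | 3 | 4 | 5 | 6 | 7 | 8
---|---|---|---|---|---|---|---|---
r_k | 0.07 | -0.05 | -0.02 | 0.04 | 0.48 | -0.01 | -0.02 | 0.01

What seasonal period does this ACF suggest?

The largest autocorrelation is r_5 = 0.48; the remaining lags stay at or below 0.07.
The dominant spike at lag 5 indicates a seasonal period of 5.

5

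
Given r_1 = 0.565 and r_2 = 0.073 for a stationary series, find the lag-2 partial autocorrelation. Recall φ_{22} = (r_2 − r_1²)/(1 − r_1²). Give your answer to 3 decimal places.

φ_{22} = (r_2 − r_1²) / (1 − r_1²)
r_1² = (0.565)² = 0.319225
Numerator = 0.073 − 0.3192 = -0.2462; denominator = 1 − 0.3192 = 0.6808
φ_{22} = -0.2462 / 0.6808 = -0.362

-0.362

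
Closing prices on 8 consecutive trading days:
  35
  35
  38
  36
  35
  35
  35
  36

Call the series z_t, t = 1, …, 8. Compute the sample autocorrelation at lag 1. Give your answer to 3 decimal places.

0.014

Mean z̄ = (35 + 35 + 38 + 36 + 35 + 35 + 35 + 36)/8 = 35.6250
Deviations from mean: -0.6250, -0.6250, 2.3750, 0.3750, -0.6250, -0.6250, -0.6250, 0.3750
Numerator Σ_{t=1}^{7}(z_t−z̄)(z_{t+1}−z̄) = 0.1094
Denominator Σ(z_t−z̄)² = 7.8750
r_1 = 0.1094 / 7.8750 = 0.014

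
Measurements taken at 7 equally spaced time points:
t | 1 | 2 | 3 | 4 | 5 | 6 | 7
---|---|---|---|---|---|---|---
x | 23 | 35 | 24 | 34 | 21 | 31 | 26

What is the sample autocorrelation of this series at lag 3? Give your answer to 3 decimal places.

Mean x̄ = (23 + 35 + 24 + 34 + 21 + 31 + 26)/7 = 27.7143
Deviations from mean: -4.7143, 7.2857, -3.7143, 6.2857, -6.7143, 3.2857, -1.7143
Numerator Σ_{t=1}^{4}(x_t−x̄)(x_{t+3}−x̄) = -101.5306
Denominator Σ(x_t−x̄)² = 187.4286
r_3 = -101.5306 / 187.4286 = -0.542

-0.542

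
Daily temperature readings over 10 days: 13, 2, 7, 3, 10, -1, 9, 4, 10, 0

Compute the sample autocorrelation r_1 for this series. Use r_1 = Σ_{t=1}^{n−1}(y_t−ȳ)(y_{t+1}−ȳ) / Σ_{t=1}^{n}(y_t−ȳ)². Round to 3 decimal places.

Mean ȳ = (13 + 2 + 7 + 3 + 10 − 1 + 9 + 4 + 10 + 0)/10 = 5.7000
Numerator Σ_{t=1}^{9}(y_t−ȳ)(y_{t+1}−ȳ) = -135.2900
Denominator Σ(y_t−ȳ)² = 204.1000
r_1 = -135.2900 / 204.1000 = -0.663

-0.663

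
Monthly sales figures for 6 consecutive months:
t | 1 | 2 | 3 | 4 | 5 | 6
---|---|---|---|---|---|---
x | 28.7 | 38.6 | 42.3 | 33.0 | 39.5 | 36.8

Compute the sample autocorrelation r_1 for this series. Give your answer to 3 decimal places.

Mean x̄ = (28.7 + 38.6 + 42.3 + 33.0 + 39.5 + 36.8)/6 = 36.4833
Deviations from mean: -7.7833, 2.1167, 5.8167, -3.4833, 3.0167, 0.3167
Σ(x_t−x̄)(x_{t+1}−x̄) = (-16.4747) + (12.3119) + (-20.2614) + (-10.5081) + (0.9553) = -33.9769
Denominator Σ(x_t−x̄)² = 120.2283
r_1 = -33.9769 / 120.2283 = -0.283

-0.283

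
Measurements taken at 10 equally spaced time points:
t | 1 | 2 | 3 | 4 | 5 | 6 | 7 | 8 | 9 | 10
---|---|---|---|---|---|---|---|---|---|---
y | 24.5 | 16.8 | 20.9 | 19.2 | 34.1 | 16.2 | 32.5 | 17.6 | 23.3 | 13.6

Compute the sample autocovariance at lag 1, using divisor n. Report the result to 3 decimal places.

Mean ȳ = (24.5 + 16.8 + 20.9 + 19.2 + 34.1 + 16.2 + 32.5 + 17.6 + 23.3 + 13.6)/10 = 21.8700
Σ_{t=1}^{9}(y_t−ȳ)(y_{t+1}−ȳ) = -231.4189
γ_1 = -231.4189 / 10 = -23.142

-23.142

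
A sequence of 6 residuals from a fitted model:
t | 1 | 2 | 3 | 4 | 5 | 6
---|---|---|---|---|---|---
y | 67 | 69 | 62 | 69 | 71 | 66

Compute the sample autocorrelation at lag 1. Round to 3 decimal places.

-0.347

Mean ȳ = (67 + 69 + 62 + 69 + 71 + 66)/6 = 67.3333
Σ(y_t−ȳ)(y_{t+1}−ȳ) = (-0.5556) + (-8.8889) + (-8.8889) + (6.1111) + (-4.8889) = -17.1111
Denominator Σ(y_t−ȳ)² = 49.3333
r_1 = -17.1111 / 49.3333 = -0.347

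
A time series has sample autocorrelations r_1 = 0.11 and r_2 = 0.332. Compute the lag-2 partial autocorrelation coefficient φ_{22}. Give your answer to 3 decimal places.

φ_{22} = (r_2 − r_1²) / (1 − r_1²)
r_1² = (0.11)² = 0.0121
Numerator = 0.332 − 0.0121 = 0.3199; denominator = 1 − 0.0121 = 0.9879
φ_{22} = 0.3199 / 0.9879 = 0.324

0.324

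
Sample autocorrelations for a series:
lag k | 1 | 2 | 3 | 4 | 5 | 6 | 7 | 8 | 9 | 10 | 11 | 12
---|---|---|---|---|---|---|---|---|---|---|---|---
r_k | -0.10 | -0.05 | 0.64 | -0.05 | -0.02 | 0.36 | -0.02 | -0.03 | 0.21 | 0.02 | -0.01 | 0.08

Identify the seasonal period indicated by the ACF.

The largest autocorrelation is r_3 = 0.64, with weaker echoes at lags 6 (0.36) and 9 (0.21); the remaining lags stay at or below 0.08.
The dominant spike at lag 3 indicates a seasonal period of 3.

3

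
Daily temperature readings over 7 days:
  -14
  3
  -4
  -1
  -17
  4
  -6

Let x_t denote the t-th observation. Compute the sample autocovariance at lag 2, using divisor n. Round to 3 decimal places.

Mean x̄ = (-14 + 3 − 4 − 1 − 17 + 4 − 6)/7 = -5.0000
Deviations: -9.0000, 8.0000, 1.0000, 4.0000, -12.0000, 9.0000, -1.0000
Σ_{t=1}^{5}(x_t−x̄)(x_{t+2}−x̄) = 59.0000
γ_2 = 59.0000 / 7 = 8.429

8.429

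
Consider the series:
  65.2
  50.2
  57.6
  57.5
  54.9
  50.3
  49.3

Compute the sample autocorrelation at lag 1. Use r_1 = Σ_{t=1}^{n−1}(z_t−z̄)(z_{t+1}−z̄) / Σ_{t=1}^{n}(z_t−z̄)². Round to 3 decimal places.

Mean z̄ = (65.2 + 50.2 + 57.6 + 57.5 + 54.9 + 50.3 + 49.3)/7 = 55.0000
Deviations from mean: 10.2000, -4.8000, 2.6000, 2.5000, -0.1000, -4.7000, -5.7000
Σ(z_t−z̄)(z_{t+1}−z̄) = (-48.9600) + (-12.4800) + (6.5000) + (-0.2500) + (0.4700) + (26.7900) = -27.9300
Denominator Σ(z_t−z̄)² = 194.6800
r_1 = -27.9300 / 194.6800 = -0.143

-0.143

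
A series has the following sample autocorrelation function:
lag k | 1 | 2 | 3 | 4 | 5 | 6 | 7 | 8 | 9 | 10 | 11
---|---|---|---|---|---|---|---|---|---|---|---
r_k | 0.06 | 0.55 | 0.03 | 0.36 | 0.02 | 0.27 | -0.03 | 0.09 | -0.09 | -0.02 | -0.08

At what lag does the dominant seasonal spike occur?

The largest autocorrelation is r_2 = 0.55, with weaker echoes at lags 4 (0.36) and 6 (0.27); the remaining lags stay at or below 0.09.
The dominant spike at lag 2 indicates a seasonal period of 2.

2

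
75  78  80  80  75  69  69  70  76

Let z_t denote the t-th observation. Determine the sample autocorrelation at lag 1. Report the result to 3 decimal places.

Mean z̄ = (75 + 78 + 80 + 80 + 75 + 69 + 69 + 70 + 76)/9 = 74.6667
Numerator Σ_{t=1}^{8}(z_t−z̄)(z_{t+1}−z̄) = 99.5556
Denominator Σ(z_t−z̄)² = 156.0000
r_1 = 99.5556 / 156.0000 = 0.638

0.638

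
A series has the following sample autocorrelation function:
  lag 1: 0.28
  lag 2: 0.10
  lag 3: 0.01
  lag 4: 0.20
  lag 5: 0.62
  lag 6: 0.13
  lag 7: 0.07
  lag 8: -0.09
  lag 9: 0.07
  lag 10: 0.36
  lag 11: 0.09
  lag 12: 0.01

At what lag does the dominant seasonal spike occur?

5

The largest autocorrelation is r_5 = 0.62, with a weaker echo at lag 10 (0.36); the remaining lags stay at or below 0.28. The elevated value at lag 1 (0.28), dropping to 0.10 at lag 2, reflects decaying short-term dependence rather than seasonality.
The dominant spike at lag 5 indicates a seasonal period of 5.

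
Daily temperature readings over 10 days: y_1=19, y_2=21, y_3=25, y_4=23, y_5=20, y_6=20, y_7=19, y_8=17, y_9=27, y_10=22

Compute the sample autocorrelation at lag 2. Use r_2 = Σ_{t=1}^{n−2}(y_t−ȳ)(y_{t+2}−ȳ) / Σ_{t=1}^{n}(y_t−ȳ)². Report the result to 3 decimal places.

-0.287

Mean ȳ = (19 + 21 + 25 + 23 + 20 + 20 + 19 + 17 + 27 + 22)/10 = 21.3000
Numerator Σ_{t=1}^{8}(y_t−ȳ)(y_{t+2}−ȳ) = -23.5800
Denominator Σ(y_t−ȳ)² = 82.1000
r_2 = -23.5800 / 82.1000 = -0.287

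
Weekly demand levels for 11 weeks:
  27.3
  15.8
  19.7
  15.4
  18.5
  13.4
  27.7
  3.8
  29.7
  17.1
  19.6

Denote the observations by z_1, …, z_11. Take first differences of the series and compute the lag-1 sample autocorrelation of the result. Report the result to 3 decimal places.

First differences Δz: -11.5, 3.9, -4.3, 3.1, -5.1, 14.3, -23.9, 25.9, -12.6, 2.5
Mean of differences = -0.7700
Numerator Σ(Δz_t−Δz̄)(Δz_{t+1}−Δz̄) = -1481.9019
Denominator Σ(Δz_t−Δz̄)² = 1807.1610
r_1(Δz) = -1481.9019 / 1807.1610 = -0.820

-0.820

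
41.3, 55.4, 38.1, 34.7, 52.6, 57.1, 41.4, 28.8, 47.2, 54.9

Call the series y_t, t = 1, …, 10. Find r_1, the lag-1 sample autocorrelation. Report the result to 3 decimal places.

Mean ȳ = (41.3 + 55.4 + 38.1 + 34.7 + 52.6 + 57.1 + 41.4 + 28.8 + 47.2 + 54.9)/10 = 45.1500
Numerator Σ_{t=1}^{9}(y_t−ȳ)(y_{t+1}−ȳ) = -23.9075
Denominator Σ(y_t−ȳ)² = 857.7450
r_1 = -23.9075 / 857.7450 = -0.028

-0.028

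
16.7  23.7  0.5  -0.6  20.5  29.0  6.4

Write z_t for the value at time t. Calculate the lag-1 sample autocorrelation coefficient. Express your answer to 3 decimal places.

-0.022

Mean z̄ = (16.7 + 23.7 + 0.5 − 0.6 + 20.5 + 29.0 + 6.4)/7 = 13.7429
Σ(z_t−z̄)(z_{t+1}−z̄) = (29.4447) + (-131.8610) + (189.9404) + (-96.9167) + (103.0947) + (-112.0310) = -18.3290
Denominator Σ(z_t−z̄)² = 821.3371
r_1 = -18.3290 / 821.3371 = -0.022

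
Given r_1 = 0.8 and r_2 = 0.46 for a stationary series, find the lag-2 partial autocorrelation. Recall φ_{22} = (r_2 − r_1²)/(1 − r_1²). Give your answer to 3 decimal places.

-0.500

φ_{22} = (r_2 − r_1²) / (1 − r_1²)
r_1² = (0.8)² = 0.64
Numerator = 0.46 − 0.6400 = -0.1800; denominator = 1 − 0.6400 = 0.3600
φ_{22} = -0.1800 / 0.3600 = -0.500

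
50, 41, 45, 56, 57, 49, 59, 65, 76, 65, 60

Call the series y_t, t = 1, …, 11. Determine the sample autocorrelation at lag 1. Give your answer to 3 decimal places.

0.635

Mean ȳ = (50 + 41 + 45 + 56 + 57 + 49 + 59 + 65 + 76 + 65 + 60)/11 = 56.6364
Numerator Σ_{t=1}^{10}(y_t−ȳ)(y_{t+1}−ȳ) = 643.8678
Denominator Σ(y_t−ȳ)² = 1014.5455
r_1 = 643.8678 / 1014.5455 = 0.635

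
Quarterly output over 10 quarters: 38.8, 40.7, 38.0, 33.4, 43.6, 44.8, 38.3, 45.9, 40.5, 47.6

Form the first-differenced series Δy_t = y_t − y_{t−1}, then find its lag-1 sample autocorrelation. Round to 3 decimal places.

First differences Δy: 1.9, -2.7, -4.6, 10.2, 1.2, -6.5, 7.6, -5.4, 7.1
Mean of differences = 0.9778
Numerator Σ(Δy_t−Δȳ)(Δy_{t+1}−Δȳ) = -164.7305
Denominator Σ(Δy_t−Δȳ)² = 308.5156
r_1(Δy) = -164.7305 / 308.5156 = -0.534

-0.534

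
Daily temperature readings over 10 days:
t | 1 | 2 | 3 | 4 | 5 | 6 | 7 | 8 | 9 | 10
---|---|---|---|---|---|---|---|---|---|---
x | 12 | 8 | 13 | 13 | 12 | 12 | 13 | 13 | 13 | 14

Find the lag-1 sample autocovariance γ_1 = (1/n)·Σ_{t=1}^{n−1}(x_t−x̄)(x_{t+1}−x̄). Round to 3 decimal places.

0.061

Mean x̄ = (12 + 8 + 13 + 13 + 12 + 12 + 13 + 13 + 13 + 14)/10 = 12.3000
Σ_{t=1}^{9}(x_t−x̄)(x_{t+1}−x̄) = 0.6100
γ_1 = 0.6100 / 10 = 0.061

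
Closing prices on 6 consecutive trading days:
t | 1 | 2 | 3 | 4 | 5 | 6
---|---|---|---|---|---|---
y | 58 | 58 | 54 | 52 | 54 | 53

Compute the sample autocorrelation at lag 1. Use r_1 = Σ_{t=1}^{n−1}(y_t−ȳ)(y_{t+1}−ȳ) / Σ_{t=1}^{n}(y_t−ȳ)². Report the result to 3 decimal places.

0.415

Mean ȳ = (58 + 58 + 54 + 52 + 54 + 53)/6 = 54.8333
Σ(y_t−ȳ)(y_{t+1}−ȳ) = (10.0278) + (-2.6389) + (2.3611) + (2.3611) + (1.5278) = 13.6389
Denominator Σ(y_t−ȳ)² = 32.8333
r_1 = 13.6389 / 32.8333 = 0.415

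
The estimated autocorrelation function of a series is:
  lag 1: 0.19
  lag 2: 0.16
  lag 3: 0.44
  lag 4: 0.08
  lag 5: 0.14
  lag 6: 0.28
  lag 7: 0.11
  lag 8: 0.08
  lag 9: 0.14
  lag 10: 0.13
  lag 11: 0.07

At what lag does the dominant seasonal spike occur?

3

The largest autocorrelation is r_3 = 0.44, with a weaker echo at lag 6 (0.28); the remaining lags stay at or below 0.19.
The dominant spike at lag 3 indicates a seasonal period of 3.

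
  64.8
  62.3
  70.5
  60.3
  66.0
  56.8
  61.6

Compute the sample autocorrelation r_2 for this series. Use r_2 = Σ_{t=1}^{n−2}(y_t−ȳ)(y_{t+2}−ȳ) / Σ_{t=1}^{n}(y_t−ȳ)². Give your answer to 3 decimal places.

Mean ȳ = (64.8 + 62.3 + 70.5 + 60.3 + 66.0 + 56.8 + 61.6)/7 = 63.1857
Deviations from mean: 1.6143, -0.8857, 7.3143, -2.8857, 2.8143, -6.3857, -1.5857
Numerator Σ_{t=1}^{5}(y_t−ȳ)(y_{t+2}−ȳ) = 48.9124
Denominator Σ(y_t−ȳ)² = 116.4286
r_2 = 48.9124 / 116.4286 = 0.420

0.420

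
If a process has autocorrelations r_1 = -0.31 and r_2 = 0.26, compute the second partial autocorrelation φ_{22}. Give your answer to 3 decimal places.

0.181

φ_{22} = (r_2 − r_1²) / (1 − r_1²)
r_1² = (-0.31)² = 0.0961
Numerator = 0.26 − 0.0961 = 0.1639; denominator = 1 − 0.0961 = 0.9039
φ_{22} = 0.1639 / 0.9039 = 0.181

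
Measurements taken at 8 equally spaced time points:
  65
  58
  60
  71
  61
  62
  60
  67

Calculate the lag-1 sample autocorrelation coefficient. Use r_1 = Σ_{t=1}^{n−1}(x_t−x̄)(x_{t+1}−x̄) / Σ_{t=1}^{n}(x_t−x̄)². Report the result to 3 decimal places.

Mean x̄ = (65 + 58 + 60 + 71 + 61 + 62 + 60 + 67)/8 = 63.0000
Deviations from mean: 2.0000, -5.0000, -3.0000, 8.0000, -2.0000, -1.0000, -3.0000, 4.0000
Σ(x_t−x̄)(x_{t+1}−x̄) = (-10.0000) + (15.0000) + (-24.0000) + (-16.0000) + (2.0000) + (3.0000) + (-12.0000) = -42.0000
Denominator Σ(x_t−x̄)² = 132.0000
r_1 = -42.0000 / 132.0000 = -0.318

-0.318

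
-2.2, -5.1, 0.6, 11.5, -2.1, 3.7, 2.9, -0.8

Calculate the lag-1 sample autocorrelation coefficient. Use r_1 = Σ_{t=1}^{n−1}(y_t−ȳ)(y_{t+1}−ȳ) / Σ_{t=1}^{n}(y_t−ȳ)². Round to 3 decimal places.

Mean ȳ = (-2.2 − 5.1 + 0.6 + 11.5 − 2.1 + 3.7 + 2.9 − 0.8)/8 = 1.0625
Σ(y_t−ȳ)(y_{t+1}−ȳ) = (20.1052) + (2.8502) + (-4.8273) + (-33.0086) + (-8.3411) + (4.8464) + (-3.4223) = -21.7977
Denominator Σ(y_t−ȳ)² = 181.5788
r_1 = -21.7977 / 181.5788 = -0.120

-0.120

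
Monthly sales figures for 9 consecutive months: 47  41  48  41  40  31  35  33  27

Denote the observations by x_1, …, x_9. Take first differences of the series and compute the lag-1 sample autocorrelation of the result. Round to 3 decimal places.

First differences Δx: -6, 7, -7, -1, -9, 4, -2, -6
Mean of differences = -2.5000
Numerator Σ(Δx_t−Δx̄)(Δx_{t+1}−Δx̄) = -133.2500
Denominator Σ(Δx_t−Δx̄)² = 222.0000
r_1(Δx) = -133.2500 / 222.0000 = -0.600

-0.600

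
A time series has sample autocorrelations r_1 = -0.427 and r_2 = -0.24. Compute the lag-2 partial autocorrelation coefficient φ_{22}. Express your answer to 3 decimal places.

φ_{22} = (r_2 − r_1²) / (1 − r_1²)
r_1² = (-0.427)² = 0.182329
Numerator = -0.24 − 0.1823 = -0.4223; denominator = 1 − 0.1823 = 0.8177
φ_{22} = -0.4223 / 0.8177 = -0.517

-0.517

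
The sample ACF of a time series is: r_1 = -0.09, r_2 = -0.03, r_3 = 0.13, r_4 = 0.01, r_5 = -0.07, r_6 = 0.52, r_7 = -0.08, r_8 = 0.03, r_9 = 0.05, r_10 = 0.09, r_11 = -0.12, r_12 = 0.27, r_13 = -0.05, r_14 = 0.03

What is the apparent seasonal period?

The largest autocorrelation is r_6 = 0.52, with a weaker echo at lag 12 (0.27); the remaining lags stay at or below 0.13.
The dominant spike at lag 6 indicates a seasonal period of 6.

6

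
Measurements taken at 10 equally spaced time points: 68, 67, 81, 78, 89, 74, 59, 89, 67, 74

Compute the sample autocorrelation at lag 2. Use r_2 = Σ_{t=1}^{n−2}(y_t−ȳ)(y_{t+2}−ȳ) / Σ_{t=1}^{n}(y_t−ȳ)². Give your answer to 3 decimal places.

Mean ȳ = (68 + 67 + 81 + 78 + 89 + 74 + 59 + 89 + 67 + 74)/10 = 74.6000
Numerator Σ_{t=1}^{8}(y_t−ȳ)(y_{t+2}−ȳ) = -101.3200
Denominator Σ(y_t−ȳ)² = 870.4000
r_2 = -101.3200 / 870.4000 = -0.116

-0.116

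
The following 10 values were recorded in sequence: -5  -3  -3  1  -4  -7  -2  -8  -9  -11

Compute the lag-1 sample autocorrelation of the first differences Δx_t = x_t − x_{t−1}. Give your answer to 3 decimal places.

First differences Δx: 2, 0, 4, -5, -3, 5, -6, -1, -2
Mean of differences = -0.6667
Numerator Σ(Δx_t−Δx̄)(Δx_{t+1}−Δx̄) = -46.4444
Denominator Σ(Δx_t−Δx̄)² = 116.0000
r_1(Δx) = -46.4444 / 116.0000 = -0.400

-0.400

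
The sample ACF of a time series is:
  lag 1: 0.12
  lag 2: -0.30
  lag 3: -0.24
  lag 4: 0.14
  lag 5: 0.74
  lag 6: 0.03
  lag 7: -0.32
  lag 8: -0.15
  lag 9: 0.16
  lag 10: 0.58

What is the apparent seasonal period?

5

The largest autocorrelation is r_5 = 0.74, with a weaker echo at lag 10 (0.58); the remaining lags stay at or below 0.16.
The dominant spike at lag 5 indicates a seasonal period of 5.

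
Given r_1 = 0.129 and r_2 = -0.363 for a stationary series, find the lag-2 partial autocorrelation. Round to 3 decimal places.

φ_{22} = (r_2 − r_1²) / (1 − r_1²)
r_1² = (0.129)² = 0.016641
Numerator = -0.363 − 0.0166 = -0.3796; denominator = 1 − 0.0166 = 0.9834
φ_{22} = -0.3796 / 0.9834 = -0.386

-0.386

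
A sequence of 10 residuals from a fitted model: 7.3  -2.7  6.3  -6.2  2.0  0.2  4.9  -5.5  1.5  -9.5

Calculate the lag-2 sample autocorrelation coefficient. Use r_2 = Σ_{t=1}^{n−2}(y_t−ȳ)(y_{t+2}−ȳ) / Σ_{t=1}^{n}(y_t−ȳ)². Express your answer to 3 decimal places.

Mean ȳ = (7.3 − 2.7 + 6.3 − 6.2 + 2.0 + 0.2 + 4.9 − 5.5 + 1.5 − 9.5)/10 = -0.1700
Numerator Σ_{t=1}^{8}(y_t−ȳ)(y_{t+2}−ȳ) = 142.6212
Denominator Σ(y_t−ȳ)² = 289.2210
r_2 = 142.6212 / 289.2210 = 0.493

0.493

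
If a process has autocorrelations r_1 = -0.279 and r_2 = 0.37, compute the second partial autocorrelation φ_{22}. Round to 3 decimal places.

φ_{22} = (r_2 − r_1²) / (1 − r_1²)
r_1² = (-0.279)² = 0.077841
Numerator = 0.37 − 0.0778 = 0.2922; denominator = 1 − 0.0778 = 0.9222
φ_{22} = 0.2922 / 0.9222 = 0.317

0.317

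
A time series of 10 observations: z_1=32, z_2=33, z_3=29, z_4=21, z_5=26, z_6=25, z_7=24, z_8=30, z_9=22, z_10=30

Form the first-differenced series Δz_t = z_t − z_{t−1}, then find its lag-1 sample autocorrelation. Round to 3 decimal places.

First differences Δz: 1, -4, -8, 5, -1, -1, 6, -8, 8
Mean of differences = -0.2222
Numerator Σ(Δz_t−Δz̄)(Δz_{t+1}−Δz̄) = -136.4938
Denominator Σ(Δz_t−Δz̄)² = 271.5556
r_1(Δz) = -136.4938 / 271.5556 = -0.503

-0.503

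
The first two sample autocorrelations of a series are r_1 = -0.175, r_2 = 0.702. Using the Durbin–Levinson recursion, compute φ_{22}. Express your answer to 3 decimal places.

0.693

φ_{22} = (r_2 − r_1²) / (1 − r_1²)
r_1² = (-0.175)² = 0.030625
Numerator = 0.702 − 0.0306 = 0.6714; denominator = 1 − 0.0306 = 0.9694
φ_{22} = 0.6714 / 0.9694 = 0.693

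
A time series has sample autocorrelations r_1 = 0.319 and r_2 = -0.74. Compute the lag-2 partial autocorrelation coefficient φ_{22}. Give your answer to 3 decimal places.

φ_{22} = (r_2 − r_1²) / (1 − r_1²)
r_1² = (0.319)² = 0.101761
Numerator = -0.74 − 0.1018 = -0.8418; denominator = 1 − 0.1018 = 0.8982
φ_{22} = -0.8418 / 0.8982 = -0.937

-0.937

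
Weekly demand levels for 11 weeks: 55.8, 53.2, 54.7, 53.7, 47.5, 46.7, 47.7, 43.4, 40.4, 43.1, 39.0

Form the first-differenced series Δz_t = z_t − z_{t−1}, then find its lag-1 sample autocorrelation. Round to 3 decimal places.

First differences Δz: -2.6, 1.5, -1.0, -6.2, -0.8, 1.0, -4.3, -3.0, 2.7, -4.1
Mean of differences = -1.6800
Numerator Σ(Δz_t−Δz̄)(Δz_{t+1}−Δz̄) = -25.4004
Denominator Σ(Δz_t−Δz̄)² = 73.4560
r_1(Δz) = -25.4004 / 73.4560 = -0.346

-0.346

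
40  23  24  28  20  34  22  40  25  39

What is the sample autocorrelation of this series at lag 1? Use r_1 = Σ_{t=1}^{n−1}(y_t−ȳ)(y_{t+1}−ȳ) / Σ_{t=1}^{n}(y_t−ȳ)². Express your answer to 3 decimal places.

-0.446

Mean ȳ = (40 + 23 + 24 + 28 + 20 + 34 + 22 + 40 + 25 + 39)/10 = 29.5000
Numerator Σ_{t=1}^{9}(y_t−ȳ)(y_{t+1}−ȳ) = -255.2500
Denominator Σ(y_t−ȳ)² = 572.5000
r_1 = -255.2500 / 572.5000 = -0.446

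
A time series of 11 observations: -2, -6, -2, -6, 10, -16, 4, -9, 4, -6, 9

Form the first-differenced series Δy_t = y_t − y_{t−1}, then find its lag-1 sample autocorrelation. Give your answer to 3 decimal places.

-0.858

First differences Δy: -4, 4, -4, 16, -26, 20, -13, 13, -10, 15
Mean of differences = 1.1000
Numerator Σ(Δy_t−Δȳ)(Δy_{t+1}−Δȳ) = -1742.2100
Denominator Σ(Δy_t−Δȳ)² = 2030.9000
r_1(Δy) = -1742.2100 / 2030.9000 = -0.858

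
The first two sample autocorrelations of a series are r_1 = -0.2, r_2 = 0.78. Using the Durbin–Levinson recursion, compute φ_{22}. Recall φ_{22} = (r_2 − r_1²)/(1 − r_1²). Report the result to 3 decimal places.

0.771

φ_{22} = (r_2 − r_1²) / (1 − r_1²)
r_1² = (-0.2)² = 0.04
Numerator = 0.78 − 0.0400 = 0.7400; denominator = 1 − 0.0400 = 0.9600
φ_{22} = 0.7400 / 0.9600 = 0.771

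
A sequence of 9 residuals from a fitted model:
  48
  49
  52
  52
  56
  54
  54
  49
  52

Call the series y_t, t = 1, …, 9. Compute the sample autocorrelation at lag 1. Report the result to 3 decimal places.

Mean ȳ = (48 + 49 + 52 + 52 + 56 + 54 + 54 + 49 + 52)/9 = 51.7778
Numerator Σ_{t=1}^{8}(y_t−ȳ)(y_{t+1}−ȳ) = 18.3951
Denominator Σ(y_t−ȳ)² = 57.5556
r_1 = 18.3951 / 57.5556 = 0.320

0.320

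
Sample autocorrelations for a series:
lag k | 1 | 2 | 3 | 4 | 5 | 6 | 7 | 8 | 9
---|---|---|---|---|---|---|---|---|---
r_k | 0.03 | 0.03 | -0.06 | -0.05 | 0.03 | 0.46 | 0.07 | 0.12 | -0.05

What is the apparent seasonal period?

6

The largest autocorrelation is r_6 = 0.46; the remaining lags stay at or below 0.12.
The dominant spike at lag 6 indicates a seasonal period of 6.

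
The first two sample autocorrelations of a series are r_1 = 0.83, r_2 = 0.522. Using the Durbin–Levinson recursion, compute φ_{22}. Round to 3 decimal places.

φ_{22} = (r_2 − r_1²) / (1 − r_1²)
r_1² = (0.83)² = 0.6889
Numerator = 0.522 − 0.6889 = -0.1669; denominator = 1 − 0.6889 = 0.3111
φ_{22} = -0.1669 / 0.3111 = -0.536

-0.536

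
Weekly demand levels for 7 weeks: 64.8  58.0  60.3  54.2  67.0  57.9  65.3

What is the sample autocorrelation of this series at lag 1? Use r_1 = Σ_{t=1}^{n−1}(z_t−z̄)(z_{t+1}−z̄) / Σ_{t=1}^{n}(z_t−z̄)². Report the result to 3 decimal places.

-0.572

Mean z̄ = (64.8 + 58.0 + 60.3 + 54.2 + 67.0 + 57.9 + 65.3)/7 = 61.0714
Deviations from mean: 3.7286, -3.0714, -0.7714, -6.8714, 5.9286, -3.1714, 4.2286
Numerator Σ_{t=1}^{6}(z_t−z̄)(z_{t+1}−z̄) = -76.7322
Denominator Σ(z_t−z̄)² = 134.2343
r_1 = -76.7322 / 134.2343 = -0.572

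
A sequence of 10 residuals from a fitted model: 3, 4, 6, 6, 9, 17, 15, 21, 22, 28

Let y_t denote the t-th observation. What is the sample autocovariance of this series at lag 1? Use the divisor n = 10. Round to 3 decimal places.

44.539

Mean ȳ = (3 + 4 + 6 + 6 + 9 + 17 + 15 + 21 + 22 + 28)/10 = 13.1000
Σ_{t=1}^{9}(y_t−ȳ)(y_{t+1}−ȳ) = 445.3900
γ_1 = 445.3900 / 10 = 44.539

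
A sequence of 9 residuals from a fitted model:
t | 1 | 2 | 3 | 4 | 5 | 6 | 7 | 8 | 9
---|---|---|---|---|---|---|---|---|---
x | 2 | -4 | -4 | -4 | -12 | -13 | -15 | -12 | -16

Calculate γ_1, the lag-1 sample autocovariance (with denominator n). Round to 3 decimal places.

Mean x̄ = (2 − 4 − 4 − 4 − 12 − 13 − 15 − 12 − 16)/9 = -8.6667
Σ_{t=1}^{8}(x_t−x̄)(x_{t+1}−x̄) = 165.2222
γ_1 = 165.2222 / 9 = 18.358

18.358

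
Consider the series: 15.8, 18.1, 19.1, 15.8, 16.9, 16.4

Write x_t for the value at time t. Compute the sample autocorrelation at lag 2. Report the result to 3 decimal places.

Mean x̄ = (15.8 + 18.1 + 19.1 + 15.8 + 16.9 + 16.4)/6 = 17.0167
Deviations from mean: -1.2167, 1.0833, 2.0833, -1.2167, -0.1167, -0.6167
Σ(x_t−x̄)(x_{t+2}−x̄) = (-2.5347) + (-1.3181) + (-0.2431) + (0.7503) = -3.3456
Denominator Σ(x_t−x̄)² = 8.8683
r_2 = -3.3456 / 8.8683 = -0.377

-0.377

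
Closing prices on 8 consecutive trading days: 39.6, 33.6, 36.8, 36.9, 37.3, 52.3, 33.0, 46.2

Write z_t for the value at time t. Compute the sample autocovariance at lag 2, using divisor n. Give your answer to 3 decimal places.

10.998

Mean z̄ = (39.6 + 33.6 + 36.8 + 36.9 + 37.3 + 52.3 + 33.0 + 46.2)/8 = 39.4625
Σ_{t=1}^{6}(z_t−z̄)(z_{t+2}−z̄) = 87.9859
γ_2 = 87.9859 / 8 = 10.998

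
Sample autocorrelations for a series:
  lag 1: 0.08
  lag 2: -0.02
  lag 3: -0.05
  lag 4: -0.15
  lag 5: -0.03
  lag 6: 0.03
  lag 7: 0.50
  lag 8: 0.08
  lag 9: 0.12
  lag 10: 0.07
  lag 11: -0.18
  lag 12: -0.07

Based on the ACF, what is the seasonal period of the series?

The largest autocorrelation is r_7 = 0.50; the remaining lags stay at or below 0.12.
The dominant spike at lag 7 indicates a seasonal period of 7.

7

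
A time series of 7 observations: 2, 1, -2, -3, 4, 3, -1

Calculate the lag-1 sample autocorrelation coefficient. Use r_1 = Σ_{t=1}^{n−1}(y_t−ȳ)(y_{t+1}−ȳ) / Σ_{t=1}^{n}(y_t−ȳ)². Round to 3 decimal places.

0.023

Mean ȳ = (2 + 1 − 2 − 3 + 4 + 3 − 1)/7 = 0.5714
Σ(y_t−ȳ)(y_{t+1}−ȳ) = (0.6122) + (-1.1020) + (9.1837) + (-12.2449) + (8.3265) + (-3.8163) = 0.9592
Denominator Σ(y_t−ȳ)² = 41.7143
r_1 = 0.9592 / 41.7143 = 0.023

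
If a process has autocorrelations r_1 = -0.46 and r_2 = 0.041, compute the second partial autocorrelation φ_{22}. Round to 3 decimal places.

φ_{22} = (r_2 − r_1²) / (1 − r_1²)
r_1² = (-0.46)² = 0.2116
Numerator = 0.041 − 0.2116 = -0.1706; denominator = 1 − 0.2116 = 0.7884
φ_{22} = -0.1706 / 0.7884 = -0.216

-0.216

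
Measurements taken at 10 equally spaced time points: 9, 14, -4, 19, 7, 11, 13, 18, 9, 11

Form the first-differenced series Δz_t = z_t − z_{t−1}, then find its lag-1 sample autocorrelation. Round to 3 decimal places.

First differences Δz: 5, -18, 23, -12, 4, 2, 5, -9, 2
Mean of differences = 0.2222
Numerator Σ(Δz_t−Δz̄)(Δz_{t+1}−Δz̄) = -871.9383
Denominator Σ(Δz_t−Δz̄)² = 1151.5556
r_1(Δz) = -871.9383 / 1151.5556 = -0.757

-0.757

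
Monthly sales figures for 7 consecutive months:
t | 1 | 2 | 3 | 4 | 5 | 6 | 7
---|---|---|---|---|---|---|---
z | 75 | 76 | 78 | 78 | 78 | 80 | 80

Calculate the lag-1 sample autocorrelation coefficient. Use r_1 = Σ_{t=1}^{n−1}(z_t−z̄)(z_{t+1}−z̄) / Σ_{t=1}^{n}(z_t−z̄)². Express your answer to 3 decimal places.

Mean z̄ = (75 + 76 + 78 + 78 + 78 + 80 + 80)/7 = 77.8571
Deviations from mean: -2.8571, -1.8571, 0.1429, 0.1429, 0.1429, 2.1429, 2.1429
Numerator Σ_{t=1}^{6}(z_t−z̄)(z_{t+1}−z̄) = 9.9796
Denominator Σ(z_t−z̄)² = 20.8571
r_1 = 9.9796 / 20.8571 = 0.478

0.478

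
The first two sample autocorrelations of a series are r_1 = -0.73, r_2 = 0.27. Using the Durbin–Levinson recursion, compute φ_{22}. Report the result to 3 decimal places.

φ_{22} = (r_2 − r_1²) / (1 − r_1²)
r_1² = (-0.73)² = 0.5329
Numerator = 0.27 − 0.5329 = -0.2629; denominator = 1 − 0.5329 = 0.4671
φ_{22} = -0.2629 / 0.4671 = -0.563

-0.563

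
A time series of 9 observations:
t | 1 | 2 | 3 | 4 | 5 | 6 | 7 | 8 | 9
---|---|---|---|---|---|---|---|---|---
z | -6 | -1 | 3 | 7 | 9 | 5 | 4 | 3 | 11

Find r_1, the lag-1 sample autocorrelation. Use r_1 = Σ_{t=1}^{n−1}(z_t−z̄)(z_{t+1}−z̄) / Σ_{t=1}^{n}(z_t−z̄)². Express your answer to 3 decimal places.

Mean z̄ = (-6 − 1 + 3 + 7 + 9 + 5 + 4 + 3 + 11)/9 = 3.8889
Numerator Σ_{t=1}^{8}(z_t−z̄)(z_{t+1}−z̄) = 65.2099
Denominator Σ(z_t−z̄)² = 210.8889
r_1 = 65.2099 / 210.8889 = 0.309

0.309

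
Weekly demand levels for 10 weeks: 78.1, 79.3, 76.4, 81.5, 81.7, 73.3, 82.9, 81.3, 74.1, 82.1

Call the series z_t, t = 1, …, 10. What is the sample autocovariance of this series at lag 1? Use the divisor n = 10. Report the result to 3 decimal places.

-5.581

Mean z̄ = (78.1 + 79.3 + 76.4 + 81.5 + 81.7 + 73.3 + 82.9 + 81.3 + 74.1 + 82.1)/10 = 79.0700
Σ_{t=1}^{9}(z_t−z̄)(z_{t+1}−z̄) = -55.8099
γ_1 = -55.8099 / 10 = -5.581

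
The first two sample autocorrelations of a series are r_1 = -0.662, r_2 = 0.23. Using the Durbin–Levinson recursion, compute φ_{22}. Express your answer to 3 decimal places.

φ_{22} = (r_2 − r_1²) / (1 − r_1²)
r_1² = (-0.662)² = 0.438244
Numerator = 0.23 − 0.4382 = -0.2082; denominator = 1 − 0.4382 = 0.5618
φ_{22} = -0.2082 / 0.5618 = -0.371

-0.371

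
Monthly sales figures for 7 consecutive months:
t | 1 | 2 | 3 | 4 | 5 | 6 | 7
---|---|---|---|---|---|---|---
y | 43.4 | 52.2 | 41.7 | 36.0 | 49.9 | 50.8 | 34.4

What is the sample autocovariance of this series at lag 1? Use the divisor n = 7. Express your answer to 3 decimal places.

-11.193

Mean ȳ = (43.4 + 52.2 + 41.7 + 36.0 + 49.9 + 50.8 + 34.4)/7 = 44.0571
Deviations: -0.6571, 8.1429, -2.3571, -8.0571, 5.8429, 6.7429, -9.6571
Σ_{t=1}^{6}(y_t−ȳ)(y_{t+1}−ȳ) = -78.3490
γ_1 = -78.3490 / 7 = -11.193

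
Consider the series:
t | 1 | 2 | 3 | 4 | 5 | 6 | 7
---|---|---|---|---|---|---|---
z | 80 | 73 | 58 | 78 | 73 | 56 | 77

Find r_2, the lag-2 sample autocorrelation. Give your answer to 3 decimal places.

Mean z̄ = (80 + 73 + 58 + 78 + 73 + 56 + 77)/7 = 70.7143
Deviations from mean: 9.2857, 2.2857, -12.7143, 7.2857, 2.2857, -14.7143, 6.2857
Σ(z_t−z̄)(z_{t+2}−z̄) = (-118.0612) + (16.6531) + (-29.0612) + (-107.2041) + (14.3673) = -223.3061
Denominator Σ(z_t−z̄)² = 567.4286
r_2 = -223.3061 / 567.4286 = -0.394

-0.394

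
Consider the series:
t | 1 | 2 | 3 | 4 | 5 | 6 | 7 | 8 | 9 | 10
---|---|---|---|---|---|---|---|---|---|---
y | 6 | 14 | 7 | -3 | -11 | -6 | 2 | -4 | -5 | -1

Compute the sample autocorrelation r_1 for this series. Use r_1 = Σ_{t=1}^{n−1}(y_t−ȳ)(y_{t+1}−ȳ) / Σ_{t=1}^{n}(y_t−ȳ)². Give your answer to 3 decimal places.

Mean ȳ = (6 + 14 + 7 − 3 − 11 − 6 + 2 − 4 − 5 − 1)/10 = -0.1000
Numerator Σ_{t=1}^{9}(y_t−ȳ)(y_{t+1}−ȳ) = 264.3900
Denominator Σ(y_t−ȳ)² = 492.9000
r_1 = 264.3900 / 492.9000 = 0.536

0.536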